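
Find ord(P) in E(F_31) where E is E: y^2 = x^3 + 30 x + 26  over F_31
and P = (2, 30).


Compute successive multiples of P until we hit O:
  1P = (2, 30)
  2P = (3, 22)
  3P = (28, 23)
  4P = (29, 19)
  5P = (25, 23)
  6P = (13, 3)
  7P = (21, 11)
  8P = (9, 8)
  ... (continuing to 17P)
  17P = O

ord(P) = 17


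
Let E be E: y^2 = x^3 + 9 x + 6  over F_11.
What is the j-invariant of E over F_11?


Delta = -16(4 a^3 + 27 b^2) mod 11 = 8
-1728 * (4 a)^3 = -1728 * (4*9)^3 mod 11 = 6
j = 6 * 8^(-1) mod 11 = 9

j = 9 (mod 11)


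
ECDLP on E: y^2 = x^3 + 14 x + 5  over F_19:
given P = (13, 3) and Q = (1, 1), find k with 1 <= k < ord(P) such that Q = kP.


Enumerate multiples of P until we hit Q = (1, 1):
  1P = (13, 3)
  2P = (18, 3)
  3P = (7, 16)
  4P = (0, 10)
  5P = (10, 10)
  6P = (12, 1)
  7P = (17, 8)
  8P = (6, 1)
  9P = (9, 9)
  10P = (4, 12)
  11P = (3, 6)
  12P = (1, 1)
Match found at i = 12.

k = 12


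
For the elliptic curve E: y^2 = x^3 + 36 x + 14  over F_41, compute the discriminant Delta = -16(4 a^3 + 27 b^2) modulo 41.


4 a^3 + 27 b^2 = 4*36^3 + 27*14^2 = 186624 + 5292 = 191916
Delta = -16 * (191916) = -3070656
Delta mod 41 = 39

Delta = 39 (mod 41)


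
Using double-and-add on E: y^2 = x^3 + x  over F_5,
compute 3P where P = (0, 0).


k = 3 = 11_2 (binary, LSB first: 11)
Double-and-add from P = (0, 0):
  bit 0 = 1: acc = O + (0, 0) = (0, 0)
  bit 1 = 1: acc = (0, 0) + O = (0, 0)

3P = (0, 0)


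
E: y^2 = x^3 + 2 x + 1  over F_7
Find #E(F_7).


For each x in F_7, count y with y^2 = x^3 + 2 x + 1 mod 7:
  x = 0: RHS = 1, y in [1, 6]  -> 2 point(s)
  x = 1: RHS = 4, y in [2, 5]  -> 2 point(s)
Affine points: 4. Add the point at infinity: total = 5.

#E(F_7) = 5


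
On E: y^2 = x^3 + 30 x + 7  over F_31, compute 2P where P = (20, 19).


Doubling: s = (3 x1^2 + a) / (2 y1)
s = (3*20^2 + 30) / (2*19) mod 31 = 3
x3 = s^2 - 2 x1 mod 31 = 3^2 - 2*20 = 0
y3 = s (x1 - x3) - y1 mod 31 = 3 * (20 - 0) - 19 = 10

2P = (0, 10)


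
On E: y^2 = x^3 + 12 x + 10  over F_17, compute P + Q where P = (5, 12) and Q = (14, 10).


P != Q, so use the chord formula.
s = (y2 - y1) / (x2 - x1) = (15) / (9) mod 17 = 13
x3 = s^2 - x1 - x2 mod 17 = 13^2 - 5 - 14 = 14
y3 = s (x1 - x3) - y1 mod 17 = 13 * (5 - 14) - 12 = 7

P + Q = (14, 7)


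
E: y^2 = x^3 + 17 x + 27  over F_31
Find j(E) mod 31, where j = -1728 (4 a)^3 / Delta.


Delta = -16(4 a^3 + 27 b^2) mod 31 = 2
-1728 * (4 a)^3 = -1728 * (4*17)^3 mod 31 = 23
j = 23 * 2^(-1) mod 31 = 27

j = 27 (mod 31)


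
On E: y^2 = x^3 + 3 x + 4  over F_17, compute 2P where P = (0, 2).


Doubling: s = (3 x1^2 + a) / (2 y1)
s = (3*0^2 + 3) / (2*2) mod 17 = 5
x3 = s^2 - 2 x1 mod 17 = 5^2 - 2*0 = 8
y3 = s (x1 - x3) - y1 mod 17 = 5 * (0 - 8) - 2 = 9

2P = (8, 9)


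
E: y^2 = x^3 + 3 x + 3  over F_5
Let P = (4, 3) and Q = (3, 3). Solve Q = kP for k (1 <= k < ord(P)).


Enumerate multiples of P until we hit Q = (3, 3):
  1P = (4, 3)
  2P = (3, 3)
Match found at i = 2.

k = 2


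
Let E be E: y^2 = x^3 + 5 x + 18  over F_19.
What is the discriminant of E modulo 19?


4 a^3 + 27 b^2 = 4*5^3 + 27*18^2 = 500 + 8748 = 9248
Delta = -16 * (9248) = -147968
Delta mod 19 = 4

Delta = 4 (mod 19)


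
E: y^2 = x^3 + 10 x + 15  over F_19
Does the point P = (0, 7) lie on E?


Check whether y^2 = x^3 + 10 x + 15 (mod 19) for (x, y) = (0, 7).
LHS: y^2 = 7^2 mod 19 = 11
RHS: x^3 + 10 x + 15 = 0^3 + 10*0 + 15 mod 19 = 15
LHS != RHS

No, not on the curve


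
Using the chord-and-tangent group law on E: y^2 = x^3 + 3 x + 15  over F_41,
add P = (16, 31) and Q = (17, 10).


P != Q, so use the chord formula.
s = (y2 - y1) / (x2 - x1) = (20) / (1) mod 41 = 20
x3 = s^2 - x1 - x2 mod 41 = 20^2 - 16 - 17 = 39
y3 = s (x1 - x3) - y1 mod 41 = 20 * (16 - 39) - 31 = 1

P + Q = (39, 1)


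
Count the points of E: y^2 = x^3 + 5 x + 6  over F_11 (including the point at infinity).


For each x in F_11, count y with y^2 = x^3 + 5 x + 6 mod 11:
  x = 1: RHS = 1, y in [1, 10]  -> 2 point(s)
  x = 3: RHS = 4, y in [2, 9]  -> 2 point(s)
  x = 10: RHS = 0, y in [0]  -> 1 point(s)
Affine points: 5. Add the point at infinity: total = 6.

#E(F_11) = 6


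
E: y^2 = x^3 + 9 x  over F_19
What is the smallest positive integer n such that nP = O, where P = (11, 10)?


Compute successive multiples of P until we hit O:
  1P = (11, 10)
  2P = (4, 10)
  3P = (4, 9)
  4P = (11, 9)
  5P = O

ord(P) = 5


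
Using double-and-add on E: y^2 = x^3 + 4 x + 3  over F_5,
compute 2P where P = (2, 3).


k = 2 = 10_2 (binary, LSB first: 01)
Double-and-add from P = (2, 3):
  bit 0 = 0: acc unchanged = O
  bit 1 = 1: acc = O + (2, 2) = (2, 2)

2P = (2, 2)


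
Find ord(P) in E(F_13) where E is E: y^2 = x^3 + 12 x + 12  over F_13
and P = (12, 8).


Compute successive multiples of P until we hit O:
  1P = (12, 8)
  2P = (1, 8)
  3P = (0, 5)
  4P = (10, 12)
  5P = (8, 10)
  6P = (3, 7)
  7P = (7, 7)
  8P = (6, 1)
  ... (continuing to 19P)
  19P = O

ord(P) = 19


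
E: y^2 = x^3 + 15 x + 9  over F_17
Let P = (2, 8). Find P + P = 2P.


Doubling: s = (3 x1^2 + a) / (2 y1)
s = (3*2^2 + 15) / (2*8) mod 17 = 7
x3 = s^2 - 2 x1 mod 17 = 7^2 - 2*2 = 11
y3 = s (x1 - x3) - y1 mod 17 = 7 * (2 - 11) - 8 = 14

2P = (11, 14)


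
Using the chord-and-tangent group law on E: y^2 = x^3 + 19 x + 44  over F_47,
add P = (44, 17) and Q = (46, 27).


P != Q, so use the chord formula.
s = (y2 - y1) / (x2 - x1) = (10) / (2) mod 47 = 5
x3 = s^2 - x1 - x2 mod 47 = 5^2 - 44 - 46 = 29
y3 = s (x1 - x3) - y1 mod 47 = 5 * (44 - 29) - 17 = 11

P + Q = (29, 11)


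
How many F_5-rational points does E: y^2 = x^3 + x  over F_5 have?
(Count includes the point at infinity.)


For each x in F_5, count y with y^2 = x^3 + 1 x + 0 mod 5:
  x = 0: RHS = 0, y in [0]  -> 1 point(s)
  x = 2: RHS = 0, y in [0]  -> 1 point(s)
  x = 3: RHS = 0, y in [0]  -> 1 point(s)
Affine points: 3. Add the point at infinity: total = 4.

#E(F_5) = 4


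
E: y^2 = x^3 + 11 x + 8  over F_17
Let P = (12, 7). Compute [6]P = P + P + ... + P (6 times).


k = 6 = 110_2 (binary, LSB first: 011)
Double-and-add from P = (12, 7):
  bit 0 = 0: acc unchanged = O
  bit 1 = 1: acc = O + (12, 10) = (12, 10)
  bit 2 = 1: acc = (12, 10) + (12, 7) = O

6P = O


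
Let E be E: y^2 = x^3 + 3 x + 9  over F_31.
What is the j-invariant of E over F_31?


Delta = -16(4 a^3 + 27 b^2) mod 31 = 15
-1728 * (4 a)^3 = -1728 * (4*3)^3 mod 31 = 29
j = 29 * 15^(-1) mod 31 = 4

j = 4 (mod 31)


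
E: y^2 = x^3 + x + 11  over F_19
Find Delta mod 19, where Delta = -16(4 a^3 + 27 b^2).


4 a^3 + 27 b^2 = 4*1^3 + 27*11^2 = 4 + 3267 = 3271
Delta = -16 * (3271) = -52336
Delta mod 19 = 9

Delta = 9 (mod 19)


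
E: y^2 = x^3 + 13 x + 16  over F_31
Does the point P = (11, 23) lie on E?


Check whether y^2 = x^3 + 13 x + 16 (mod 31) for (x, y) = (11, 23).
LHS: y^2 = 23^2 mod 31 = 2
RHS: x^3 + 13 x + 16 = 11^3 + 13*11 + 16 mod 31 = 2
LHS = RHS

Yes, on the curve


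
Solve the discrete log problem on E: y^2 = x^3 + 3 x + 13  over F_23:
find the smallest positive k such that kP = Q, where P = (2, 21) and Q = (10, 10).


Enumerate multiples of P until we hit Q = (10, 10):
  1P = (2, 21)
  2P = (0, 6)
  3P = (14, 4)
  4P = (13, 8)
  5P = (17, 3)
  6P = (22, 3)
  7P = (12, 11)
  8P = (10, 10)
Match found at i = 8.

k = 8


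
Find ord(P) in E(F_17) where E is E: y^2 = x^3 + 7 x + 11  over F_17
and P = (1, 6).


Compute successive multiples of P until we hit O:
  1P = (1, 6)
  2P = (2, 13)
  3P = (12, 2)
  4P = (12, 15)
  5P = (2, 4)
  6P = (1, 11)
  7P = O

ord(P) = 7


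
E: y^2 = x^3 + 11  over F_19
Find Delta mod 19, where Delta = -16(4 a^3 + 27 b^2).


4 a^3 + 27 b^2 = 4*0^3 + 27*11^2 = 0 + 3267 = 3267
Delta = -16 * (3267) = -52272
Delta mod 19 = 16

Delta = 16 (mod 19)


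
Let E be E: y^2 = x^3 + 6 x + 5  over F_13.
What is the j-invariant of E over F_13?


Delta = -16(4 a^3 + 27 b^2) mod 13 = 11
-1728 * (4 a)^3 = -1728 * (4*6)^3 mod 13 = 5
j = 5 * 11^(-1) mod 13 = 4

j = 4 (mod 13)


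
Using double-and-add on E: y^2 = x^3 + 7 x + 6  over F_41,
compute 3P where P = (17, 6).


k = 3 = 11_2 (binary, LSB first: 11)
Double-and-add from P = (17, 6):
  bit 0 = 1: acc = O + (17, 6) = (17, 6)
  bit 1 = 1: acc = (17, 6) + (17, 35) = O

3P = O


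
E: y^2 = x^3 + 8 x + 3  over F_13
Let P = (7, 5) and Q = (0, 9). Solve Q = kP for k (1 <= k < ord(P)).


Enumerate multiples of P until we hit Q = (0, 9):
  1P = (7, 5)
  2P = (2, 1)
  3P = (1, 5)
  4P = (5, 8)
  5P = (0, 4)
  6P = (10, 2)
  7P = (10, 11)
  8P = (0, 9)
Match found at i = 8.

k = 8


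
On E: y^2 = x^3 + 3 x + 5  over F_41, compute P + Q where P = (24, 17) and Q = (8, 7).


P != Q, so use the chord formula.
s = (y2 - y1) / (x2 - x1) = (31) / (25) mod 41 = 16
x3 = s^2 - x1 - x2 mod 41 = 16^2 - 24 - 8 = 19
y3 = s (x1 - x3) - y1 mod 41 = 16 * (24 - 19) - 17 = 22

P + Q = (19, 22)


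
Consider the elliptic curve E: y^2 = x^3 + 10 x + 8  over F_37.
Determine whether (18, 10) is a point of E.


Check whether y^2 = x^3 + 10 x + 8 (mod 37) for (x, y) = (18, 10).
LHS: y^2 = 10^2 mod 37 = 26
RHS: x^3 + 10 x + 8 = 18^3 + 10*18 + 8 mod 37 = 26
LHS = RHS

Yes, on the curve


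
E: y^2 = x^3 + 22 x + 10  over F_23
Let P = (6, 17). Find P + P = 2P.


Doubling: s = (3 x1^2 + a) / (2 y1)
s = (3*6^2 + 22) / (2*17) mod 23 = 16
x3 = s^2 - 2 x1 mod 23 = 16^2 - 2*6 = 14
y3 = s (x1 - x3) - y1 mod 23 = 16 * (6 - 14) - 17 = 16

2P = (14, 16)


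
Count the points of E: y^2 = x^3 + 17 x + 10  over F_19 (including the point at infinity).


For each x in F_19, count y with y^2 = x^3 + 17 x + 10 mod 19:
  x = 1: RHS = 9, y in [3, 16]  -> 2 point(s)
  x = 4: RHS = 9, y in [3, 16]  -> 2 point(s)
  x = 5: RHS = 11, y in [7, 12]  -> 2 point(s)
  x = 6: RHS = 5, y in [9, 10]  -> 2 point(s)
  x = 7: RHS = 16, y in [4, 15]  -> 2 point(s)
  x = 12: RHS = 4, y in [2, 17]  -> 2 point(s)
  x = 14: RHS = 9, y in [3, 16]  -> 2 point(s)
  x = 15: RHS = 11, y in [7, 12]  -> 2 point(s)
  x = 17: RHS = 6, y in [5, 14]  -> 2 point(s)
  x = 18: RHS = 11, y in [7, 12]  -> 2 point(s)
Affine points: 20. Add the point at infinity: total = 21.

#E(F_19) = 21


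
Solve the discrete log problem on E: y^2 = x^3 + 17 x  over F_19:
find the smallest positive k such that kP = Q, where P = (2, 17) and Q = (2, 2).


Enumerate multiples of P until we hit Q = (2, 2):
  1P = (2, 17)
  2P = (7, 5)
  3P = (15, 18)
  4P = (11, 13)
  5P = (13, 9)
  6P = (5, 18)
  7P = (10, 12)
  8P = (16, 6)
  9P = (18, 1)
  10P = (0, 0)
  11P = (18, 18)
  12P = (16, 13)
  13P = (10, 7)
  14P = (5, 1)
  15P = (13, 10)
  16P = (11, 6)
  17P = (15, 1)
  18P = (7, 14)
  19P = (2, 2)
Match found at i = 19.

k = 19


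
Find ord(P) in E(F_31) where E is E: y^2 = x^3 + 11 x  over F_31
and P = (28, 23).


Compute successive multiples of P until we hit O:
  1P = (28, 23)
  2P = (16, 26)
  3P = (20, 6)
  4P = (19, 0)
  5P = (20, 25)
  6P = (16, 5)
  7P = (28, 8)
  8P = O

ord(P) = 8


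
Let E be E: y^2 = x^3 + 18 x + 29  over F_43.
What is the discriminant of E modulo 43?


4 a^3 + 27 b^2 = 4*18^3 + 27*29^2 = 23328 + 22707 = 46035
Delta = -16 * (46035) = -736560
Delta mod 43 = 30

Delta = 30 (mod 43)


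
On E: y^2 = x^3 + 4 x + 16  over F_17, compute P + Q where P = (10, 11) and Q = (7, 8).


P != Q, so use the chord formula.
s = (y2 - y1) / (x2 - x1) = (14) / (14) mod 17 = 1
x3 = s^2 - x1 - x2 mod 17 = 1^2 - 10 - 7 = 1
y3 = s (x1 - x3) - y1 mod 17 = 1 * (10 - 1) - 11 = 15

P + Q = (1, 15)


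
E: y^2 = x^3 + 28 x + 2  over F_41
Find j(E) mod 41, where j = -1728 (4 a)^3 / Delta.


Delta = -16(4 a^3 + 27 b^2) mod 41 = 13
-1728 * (4 a)^3 = -1728 * (4*28)^3 mod 41 = 32
j = 32 * 13^(-1) mod 41 = 34

j = 34 (mod 41)


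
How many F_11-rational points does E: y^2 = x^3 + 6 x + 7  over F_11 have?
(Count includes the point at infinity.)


For each x in F_11, count y with y^2 = x^3 + 6 x + 7 mod 11:
  x = 1: RHS = 3, y in [5, 6]  -> 2 point(s)
  x = 2: RHS = 5, y in [4, 7]  -> 2 point(s)
  x = 9: RHS = 9, y in [3, 8]  -> 2 point(s)
  x = 10: RHS = 0, y in [0]  -> 1 point(s)
Affine points: 7. Add the point at infinity: total = 8.

#E(F_11) = 8


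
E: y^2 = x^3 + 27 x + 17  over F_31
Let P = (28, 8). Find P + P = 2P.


Doubling: s = (3 x1^2 + a) / (2 y1)
s = (3*28^2 + 27) / (2*8) mod 31 = 15
x3 = s^2 - 2 x1 mod 31 = 15^2 - 2*28 = 14
y3 = s (x1 - x3) - y1 mod 31 = 15 * (28 - 14) - 8 = 16

2P = (14, 16)


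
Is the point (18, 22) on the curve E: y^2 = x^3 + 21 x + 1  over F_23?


Check whether y^2 = x^3 + 21 x + 1 (mod 23) for (x, y) = (18, 22).
LHS: y^2 = 22^2 mod 23 = 1
RHS: x^3 + 21 x + 1 = 18^3 + 21*18 + 1 mod 23 = 1
LHS = RHS

Yes, on the curve


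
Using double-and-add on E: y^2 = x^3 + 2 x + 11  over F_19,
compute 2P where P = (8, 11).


k = 2 = 10_2 (binary, LSB first: 01)
Double-and-add from P = (8, 11):
  bit 0 = 0: acc unchanged = O
  bit 1 = 1: acc = O + (9, 13) = (9, 13)

2P = (9, 13)


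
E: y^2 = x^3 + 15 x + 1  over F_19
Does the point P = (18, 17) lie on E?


Check whether y^2 = x^3 + 15 x + 1 (mod 19) for (x, y) = (18, 17).
LHS: y^2 = 17^2 mod 19 = 4
RHS: x^3 + 15 x + 1 = 18^3 + 15*18 + 1 mod 19 = 4
LHS = RHS

Yes, on the curve


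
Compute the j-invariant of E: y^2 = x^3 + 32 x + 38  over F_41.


Delta = -16(4 a^3 + 27 b^2) mod 41 = 5
-1728 * (4 a)^3 = -1728 * (4*32)^3 mod 41 = 29
j = 29 * 5^(-1) mod 41 = 14

j = 14 (mod 41)


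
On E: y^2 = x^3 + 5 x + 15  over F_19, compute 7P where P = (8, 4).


k = 7 = 111_2 (binary, LSB first: 111)
Double-and-add from P = (8, 4):
  bit 0 = 1: acc = O + (8, 4) = (8, 4)
  bit 1 = 1: acc = (8, 4) + (10, 18) = (12, 6)
  bit 2 = 1: acc = (12, 6) + (4, 17) = (4, 2)

7P = (4, 2)


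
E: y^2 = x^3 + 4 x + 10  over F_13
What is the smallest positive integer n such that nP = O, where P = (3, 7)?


Compute successive multiples of P until we hit O:
  1P = (3, 7)
  2P = (6, 4)
  3P = (5, 8)
  4P = (2, 0)
  5P = (5, 5)
  6P = (6, 9)
  7P = (3, 6)
  8P = O

ord(P) = 8


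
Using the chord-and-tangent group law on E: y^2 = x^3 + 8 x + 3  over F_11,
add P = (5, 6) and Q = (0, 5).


P != Q, so use the chord formula.
s = (y2 - y1) / (x2 - x1) = (10) / (6) mod 11 = 9
x3 = s^2 - x1 - x2 mod 11 = 9^2 - 5 - 0 = 10
y3 = s (x1 - x3) - y1 mod 11 = 9 * (5 - 10) - 6 = 4

P + Q = (10, 4)


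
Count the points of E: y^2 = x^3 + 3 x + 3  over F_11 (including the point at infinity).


For each x in F_11, count y with y^2 = x^3 + 3 x + 3 mod 11:
  x = 0: RHS = 3, y in [5, 6]  -> 2 point(s)
  x = 5: RHS = 0, y in [0]  -> 1 point(s)
  x = 7: RHS = 4, y in [2, 9]  -> 2 point(s)
  x = 8: RHS = 0, y in [0]  -> 1 point(s)
  x = 9: RHS = 0, y in [0]  -> 1 point(s)
Affine points: 7. Add the point at infinity: total = 8.

#E(F_11) = 8


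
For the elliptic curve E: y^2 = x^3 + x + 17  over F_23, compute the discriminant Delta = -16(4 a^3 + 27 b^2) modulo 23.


4 a^3 + 27 b^2 = 4*1^3 + 27*17^2 = 4 + 7803 = 7807
Delta = -16 * (7807) = -124912
Delta mod 23 = 1

Delta = 1 (mod 23)


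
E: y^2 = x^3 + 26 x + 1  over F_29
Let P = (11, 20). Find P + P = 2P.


Doubling: s = (3 x1^2 + a) / (2 y1)
s = (3*11^2 + 26) / (2*20) mod 29 = 9
x3 = s^2 - 2 x1 mod 29 = 9^2 - 2*11 = 1
y3 = s (x1 - x3) - y1 mod 29 = 9 * (11 - 1) - 20 = 12

2P = (1, 12)


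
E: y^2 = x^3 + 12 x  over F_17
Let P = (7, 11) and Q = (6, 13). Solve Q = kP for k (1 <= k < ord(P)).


Enumerate multiples of P until we hit Q = (6, 13):
  1P = (7, 11)
  2P = (16, 2)
  3P = (12, 11)
  4P = (15, 6)
  5P = (10, 10)
  6P = (2, 10)
  7P = (6, 13)
Match found at i = 7.

k = 7


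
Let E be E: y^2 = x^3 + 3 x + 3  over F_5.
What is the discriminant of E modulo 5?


4 a^3 + 27 b^2 = 4*3^3 + 27*3^2 = 108 + 243 = 351
Delta = -16 * (351) = -5616
Delta mod 5 = 4

Delta = 4 (mod 5)


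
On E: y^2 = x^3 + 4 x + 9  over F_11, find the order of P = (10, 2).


Compute successive multiples of P until we hit O:
  1P = (10, 2)
  2P = (3, 2)
  3P = (9, 9)
  4P = (8, 6)
  5P = (8, 5)
  6P = (9, 2)
  7P = (3, 9)
  8P = (10, 9)
  ... (continuing to 9P)
  9P = O

ord(P) = 9


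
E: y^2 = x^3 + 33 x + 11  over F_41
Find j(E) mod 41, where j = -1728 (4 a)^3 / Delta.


Delta = -16(4 a^3 + 27 b^2) mod 41 = 12
-1728 * (4 a)^3 = -1728 * (4*33)^3 mod 41 = 13
j = 13 * 12^(-1) mod 41 = 25

j = 25 (mod 41)


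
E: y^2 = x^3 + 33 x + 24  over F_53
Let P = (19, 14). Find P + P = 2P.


Doubling: s = (3 x1^2 + a) / (2 y1)
s = (3*19^2 + 33) / (2*14) mod 53 = 2
x3 = s^2 - 2 x1 mod 53 = 2^2 - 2*19 = 19
y3 = s (x1 - x3) - y1 mod 53 = 2 * (19 - 19) - 14 = 39

2P = (19, 39)


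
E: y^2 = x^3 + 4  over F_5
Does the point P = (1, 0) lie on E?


Check whether y^2 = x^3 + 0 x + 4 (mod 5) for (x, y) = (1, 0).
LHS: y^2 = 0^2 mod 5 = 0
RHS: x^3 + 0 x + 4 = 1^3 + 0*1 + 4 mod 5 = 0
LHS = RHS

Yes, on the curve


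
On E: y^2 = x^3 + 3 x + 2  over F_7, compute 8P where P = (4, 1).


k = 8 = 1000_2 (binary, LSB first: 0001)
Double-and-add from P = (4, 1):
  bit 0 = 0: acc unchanged = O
  bit 1 = 0: acc unchanged = O
  bit 2 = 0: acc unchanged = O
  bit 3 = 1: acc = O + (4, 6) = (4, 6)

8P = (4, 6)


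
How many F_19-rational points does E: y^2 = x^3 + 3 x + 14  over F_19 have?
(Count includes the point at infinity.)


For each x in F_19, count y with y^2 = x^3 + 3 x + 14 mod 19:
  x = 2: RHS = 9, y in [3, 16]  -> 2 point(s)
  x = 6: RHS = 1, y in [1, 18]  -> 2 point(s)
  x = 7: RHS = 17, y in [6, 13]  -> 2 point(s)
  x = 12: RHS = 11, y in [7, 12]  -> 2 point(s)
  x = 14: RHS = 7, y in [8, 11]  -> 2 point(s)
  x = 16: RHS = 16, y in [4, 15]  -> 2 point(s)
  x = 17: RHS = 0, y in [0]  -> 1 point(s)
Affine points: 13. Add the point at infinity: total = 14.

#E(F_19) = 14


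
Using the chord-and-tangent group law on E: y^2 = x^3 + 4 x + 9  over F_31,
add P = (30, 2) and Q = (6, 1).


P != Q, so use the chord formula.
s = (y2 - y1) / (x2 - x1) = (30) / (7) mod 31 = 22
x3 = s^2 - x1 - x2 mod 31 = 22^2 - 30 - 6 = 14
y3 = s (x1 - x3) - y1 mod 31 = 22 * (30 - 14) - 2 = 9

P + Q = (14, 9)


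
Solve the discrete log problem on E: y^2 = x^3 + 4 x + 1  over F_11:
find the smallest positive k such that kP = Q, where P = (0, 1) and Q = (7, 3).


Enumerate multiples of P until we hit Q = (7, 3):
  1P = (0, 1)
  2P = (4, 2)
  3P = (5, 6)
  4P = (7, 3)
Match found at i = 4.

k = 4


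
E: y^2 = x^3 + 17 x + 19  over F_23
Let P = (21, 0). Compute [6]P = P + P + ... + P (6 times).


k = 6 = 110_2 (binary, LSB first: 011)
Double-and-add from P = (21, 0):
  bit 0 = 0: acc unchanged = O
  bit 1 = 1: acc = O + O = O
  bit 2 = 1: acc = O + O = O

6P = O


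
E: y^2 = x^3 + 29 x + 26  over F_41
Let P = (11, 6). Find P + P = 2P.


Doubling: s = (3 x1^2 + a) / (2 y1)
s = (3*11^2 + 29) / (2*6) mod 41 = 19
x3 = s^2 - 2 x1 mod 41 = 19^2 - 2*11 = 11
y3 = s (x1 - x3) - y1 mod 41 = 19 * (11 - 11) - 6 = 35

2P = (11, 35)


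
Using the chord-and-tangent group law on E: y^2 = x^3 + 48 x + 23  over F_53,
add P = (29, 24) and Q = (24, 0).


P != Q, so use the chord formula.
s = (y2 - y1) / (x2 - x1) = (29) / (48) mod 53 = 26
x3 = s^2 - x1 - x2 mod 53 = 26^2 - 29 - 24 = 40
y3 = s (x1 - x3) - y1 mod 53 = 26 * (29 - 40) - 24 = 8

P + Q = (40, 8)


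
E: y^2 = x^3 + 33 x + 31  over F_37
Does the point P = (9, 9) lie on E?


Check whether y^2 = x^3 + 33 x + 31 (mod 37) for (x, y) = (9, 9).
LHS: y^2 = 9^2 mod 37 = 7
RHS: x^3 + 33 x + 31 = 9^3 + 33*9 + 31 mod 37 = 21
LHS != RHS

No, not on the curve


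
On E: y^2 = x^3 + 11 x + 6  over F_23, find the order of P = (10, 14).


Compute successive multiples of P until we hit O:
  1P = (10, 14)
  2P = (6, 14)
  3P = (7, 9)
  4P = (19, 17)
  5P = (12, 16)
  6P = (2, 17)
  7P = (0, 11)
  8P = (17, 0)
  ... (continuing to 16P)
  16P = O

ord(P) = 16


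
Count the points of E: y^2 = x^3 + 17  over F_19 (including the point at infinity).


For each x in F_19, count y with y^2 = x^3 + 0 x + 17 mod 19:
  x = 0: RHS = 17, y in [6, 13]  -> 2 point(s)
  x = 2: RHS = 6, y in [5, 14]  -> 2 point(s)
  x = 3: RHS = 6, y in [5, 14]  -> 2 point(s)
  x = 4: RHS = 5, y in [9, 10]  -> 2 point(s)
  x = 5: RHS = 9, y in [3, 16]  -> 2 point(s)
  x = 6: RHS = 5, y in [9, 10]  -> 2 point(s)
  x = 8: RHS = 16, y in [4, 15]  -> 2 point(s)
  x = 9: RHS = 5, y in [9, 10]  -> 2 point(s)
  x = 12: RHS = 16, y in [4, 15]  -> 2 point(s)
  x = 14: RHS = 6, y in [5, 14]  -> 2 point(s)
  x = 16: RHS = 9, y in [3, 16]  -> 2 point(s)
  x = 17: RHS = 9, y in [3, 16]  -> 2 point(s)
  x = 18: RHS = 16, y in [4, 15]  -> 2 point(s)
Affine points: 26. Add the point at infinity: total = 27.

#E(F_19) = 27


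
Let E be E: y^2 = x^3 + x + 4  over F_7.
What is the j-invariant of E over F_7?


Delta = -16(4 a^3 + 27 b^2) mod 7 = 3
-1728 * (4 a)^3 = -1728 * (4*1)^3 mod 7 = 1
j = 1 * 3^(-1) mod 7 = 5

j = 5 (mod 7)


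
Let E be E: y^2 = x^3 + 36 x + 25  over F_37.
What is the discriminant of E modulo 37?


4 a^3 + 27 b^2 = 4*36^3 + 27*25^2 = 186624 + 16875 = 203499
Delta = -16 * (203499) = -3255984
Delta mod 37 = 16

Delta = 16 (mod 37)


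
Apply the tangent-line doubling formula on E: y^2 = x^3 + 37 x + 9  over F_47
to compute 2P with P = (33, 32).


Doubling: s = (3 x1^2 + a) / (2 y1)
s = (3*33^2 + 37) / (2*32) mod 47 = 34
x3 = s^2 - 2 x1 mod 47 = 34^2 - 2*33 = 9
y3 = s (x1 - x3) - y1 mod 47 = 34 * (33 - 9) - 32 = 32

2P = (9, 32)


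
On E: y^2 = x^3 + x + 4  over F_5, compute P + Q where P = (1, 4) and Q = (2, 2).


P != Q, so use the chord formula.
s = (y2 - y1) / (x2 - x1) = (3) / (1) mod 5 = 3
x3 = s^2 - x1 - x2 mod 5 = 3^2 - 1 - 2 = 1
y3 = s (x1 - x3) - y1 mod 5 = 3 * (1 - 1) - 4 = 1

P + Q = (1, 1)


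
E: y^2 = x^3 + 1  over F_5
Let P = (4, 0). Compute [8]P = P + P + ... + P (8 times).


k = 8 = 1000_2 (binary, LSB first: 0001)
Double-and-add from P = (4, 0):
  bit 0 = 0: acc unchanged = O
  bit 1 = 0: acc unchanged = O
  bit 2 = 0: acc unchanged = O
  bit 3 = 1: acc = O + O = O

8P = O


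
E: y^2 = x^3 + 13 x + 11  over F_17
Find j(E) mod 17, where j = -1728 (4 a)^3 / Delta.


Delta = -16(4 a^3 + 27 b^2) mod 17 = 2
-1728 * (4 a)^3 = -1728 * (4*13)^3 mod 17 = 6
j = 6 * 2^(-1) mod 17 = 3

j = 3 (mod 17)


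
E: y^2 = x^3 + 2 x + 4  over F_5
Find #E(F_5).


For each x in F_5, count y with y^2 = x^3 + 2 x + 4 mod 5:
  x = 0: RHS = 4, y in [2, 3]  -> 2 point(s)
  x = 2: RHS = 1, y in [1, 4]  -> 2 point(s)
  x = 4: RHS = 1, y in [1, 4]  -> 2 point(s)
Affine points: 6. Add the point at infinity: total = 7.

#E(F_5) = 7


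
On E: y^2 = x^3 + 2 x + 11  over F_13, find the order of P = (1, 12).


Compute successive multiples of P until we hit O:
  1P = (1, 12)
  2P = (1, 1)
  3P = O

ord(P) = 3


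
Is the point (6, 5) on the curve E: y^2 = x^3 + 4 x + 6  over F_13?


Check whether y^2 = x^3 + 4 x + 6 (mod 13) for (x, y) = (6, 5).
LHS: y^2 = 5^2 mod 13 = 12
RHS: x^3 + 4 x + 6 = 6^3 + 4*6 + 6 mod 13 = 12
LHS = RHS

Yes, on the curve


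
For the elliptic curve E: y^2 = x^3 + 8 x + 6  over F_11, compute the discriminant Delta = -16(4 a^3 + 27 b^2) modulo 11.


4 a^3 + 27 b^2 = 4*8^3 + 27*6^2 = 2048 + 972 = 3020
Delta = -16 * (3020) = -48320
Delta mod 11 = 3

Delta = 3 (mod 11)


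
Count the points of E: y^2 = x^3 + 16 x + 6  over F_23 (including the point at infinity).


For each x in F_23, count y with y^2 = x^3 + 16 x + 6 mod 23:
  x = 0: RHS = 6, y in [11, 12]  -> 2 point(s)
  x = 1: RHS = 0, y in [0]  -> 1 point(s)
  x = 2: RHS = 0, y in [0]  -> 1 point(s)
  x = 3: RHS = 12, y in [9, 14]  -> 2 point(s)
  x = 5: RHS = 4, y in [2, 21]  -> 2 point(s)
  x = 7: RHS = 1, y in [1, 22]  -> 2 point(s)
  x = 8: RHS = 2, y in [5, 18]  -> 2 point(s)
  x = 10: RHS = 16, y in [4, 19]  -> 2 point(s)
  x = 11: RHS = 18, y in [8, 15]  -> 2 point(s)
  x = 17: RHS = 16, y in [4, 19]  -> 2 point(s)
  x = 18: RHS = 8, y in [10, 13]  -> 2 point(s)
  x = 19: RHS = 16, y in [4, 19]  -> 2 point(s)
  x = 20: RHS = 0, y in [0]  -> 1 point(s)
  x = 21: RHS = 12, y in [9, 14]  -> 2 point(s)
  x = 22: RHS = 12, y in [9, 14]  -> 2 point(s)
Affine points: 27. Add the point at infinity: total = 28.

#E(F_23) = 28


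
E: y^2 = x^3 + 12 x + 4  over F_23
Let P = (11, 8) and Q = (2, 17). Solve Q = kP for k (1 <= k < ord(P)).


Enumerate multiples of P until we hit Q = (2, 17):
  1P = (11, 8)
  2P = (2, 6)
  3P = (18, 16)
  4P = (0, 21)
  5P = (21, 8)
  6P = (14, 15)
  7P = (6, 19)
  8P = (9, 6)
  9P = (4, 22)
  10P = (12, 17)
  11P = (12, 6)
  12P = (4, 1)
  13P = (9, 17)
  14P = (6, 4)
  15P = (14, 8)
  16P = (21, 15)
  17P = (0, 2)
  18P = (18, 7)
  19P = (2, 17)
Match found at i = 19.

k = 19


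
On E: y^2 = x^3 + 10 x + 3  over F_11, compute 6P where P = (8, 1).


k = 6 = 110_2 (binary, LSB first: 011)
Double-and-add from P = (8, 1):
  bit 0 = 0: acc unchanged = O
  bit 1 = 1: acc = O + (10, 6) = (10, 6)
  bit 2 = 1: acc = (10, 6) + (6, 2) = (7, 8)

6P = (7, 8)


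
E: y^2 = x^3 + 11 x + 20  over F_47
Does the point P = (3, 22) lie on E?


Check whether y^2 = x^3 + 11 x + 20 (mod 47) for (x, y) = (3, 22).
LHS: y^2 = 22^2 mod 47 = 14
RHS: x^3 + 11 x + 20 = 3^3 + 11*3 + 20 mod 47 = 33
LHS != RHS

No, not on the curve


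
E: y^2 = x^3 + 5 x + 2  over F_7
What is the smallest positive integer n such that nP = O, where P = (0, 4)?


Compute successive multiples of P until we hit O:
  1P = (0, 4)
  2P = (4, 4)
  3P = (3, 3)
  4P = (1, 1)
  5P = (1, 6)
  6P = (3, 4)
  7P = (4, 3)
  8P = (0, 3)
  ... (continuing to 9P)
  9P = O

ord(P) = 9


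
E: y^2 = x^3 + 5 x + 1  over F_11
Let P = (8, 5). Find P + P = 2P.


Doubling: s = (3 x1^2 + a) / (2 y1)
s = (3*8^2 + 5) / (2*5) mod 11 = 1
x3 = s^2 - 2 x1 mod 11 = 1^2 - 2*8 = 7
y3 = s (x1 - x3) - y1 mod 11 = 1 * (8 - 7) - 5 = 7

2P = (7, 7)


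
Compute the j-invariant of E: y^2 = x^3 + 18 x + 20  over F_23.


Delta = -16(4 a^3 + 27 b^2) mod 23 = 18
-1728 * (4 a)^3 = -1728 * (4*18)^3 mod 23 = 11
j = 11 * 18^(-1) mod 23 = 7

j = 7 (mod 23)


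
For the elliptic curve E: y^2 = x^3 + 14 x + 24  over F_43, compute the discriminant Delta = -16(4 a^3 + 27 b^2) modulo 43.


4 a^3 + 27 b^2 = 4*14^3 + 27*24^2 = 10976 + 15552 = 26528
Delta = -16 * (26528) = -424448
Delta mod 43 = 5

Delta = 5 (mod 43)


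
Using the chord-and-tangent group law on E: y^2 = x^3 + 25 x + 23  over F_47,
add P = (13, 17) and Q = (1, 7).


P != Q, so use the chord formula.
s = (y2 - y1) / (x2 - x1) = (37) / (35) mod 47 = 40
x3 = s^2 - x1 - x2 mod 47 = 40^2 - 13 - 1 = 35
y3 = s (x1 - x3) - y1 mod 47 = 40 * (13 - 35) - 17 = 43

P + Q = (35, 43)


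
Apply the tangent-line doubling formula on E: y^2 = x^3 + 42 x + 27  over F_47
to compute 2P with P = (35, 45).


Doubling: s = (3 x1^2 + a) / (2 y1)
s = (3*35^2 + 42) / (2*45) mod 47 = 46
x3 = s^2 - 2 x1 mod 47 = 46^2 - 2*35 = 25
y3 = s (x1 - x3) - y1 mod 47 = 46 * (35 - 25) - 45 = 39

2P = (25, 39)


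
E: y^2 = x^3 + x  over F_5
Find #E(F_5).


For each x in F_5, count y with y^2 = x^3 + 1 x + 0 mod 5:
  x = 0: RHS = 0, y in [0]  -> 1 point(s)
  x = 2: RHS = 0, y in [0]  -> 1 point(s)
  x = 3: RHS = 0, y in [0]  -> 1 point(s)
Affine points: 3. Add the point at infinity: total = 4.

#E(F_5) = 4


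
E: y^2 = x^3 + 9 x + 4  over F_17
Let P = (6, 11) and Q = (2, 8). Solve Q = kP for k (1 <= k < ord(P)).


Enumerate multiples of P until we hit Q = (2, 8):
  1P = (6, 11)
  2P = (14, 16)
  3P = (12, 15)
  4P = (7, 11)
  5P = (4, 6)
  6P = (9, 7)
  7P = (0, 15)
  8P = (2, 9)
  9P = (5, 15)
  10P = (5, 2)
  11P = (2, 8)
Match found at i = 11.

k = 11


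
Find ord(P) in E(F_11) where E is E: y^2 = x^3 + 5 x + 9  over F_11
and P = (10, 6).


Compute successive multiples of P until we hit O:
  1P = (10, 6)
  2P = (0, 8)
  3P = (5, 4)
  4P = (1, 2)
  5P = (4, 4)
  6P = (2, 4)
  7P = (8, 0)
  8P = (2, 7)
  ... (continuing to 14P)
  14P = O

ord(P) = 14


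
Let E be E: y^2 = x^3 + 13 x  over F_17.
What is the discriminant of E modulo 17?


4 a^3 + 27 b^2 = 4*13^3 + 27*0^2 = 8788 + 0 = 8788
Delta = -16 * (8788) = -140608
Delta mod 17 = 16

Delta = 16 (mod 17)


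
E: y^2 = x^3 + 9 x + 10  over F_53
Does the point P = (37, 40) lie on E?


Check whether y^2 = x^3 + 9 x + 10 (mod 53) for (x, y) = (37, 40).
LHS: y^2 = 40^2 mod 53 = 10
RHS: x^3 + 9 x + 10 = 37^3 + 9*37 + 10 mod 53 = 10
LHS = RHS

Yes, on the curve


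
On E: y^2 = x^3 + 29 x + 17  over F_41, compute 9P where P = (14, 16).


k = 9 = 1001_2 (binary, LSB first: 1001)
Double-and-add from P = (14, 16):
  bit 0 = 1: acc = O + (14, 16) = (14, 16)
  bit 1 = 0: acc unchanged = (14, 16)
  bit 2 = 0: acc unchanged = (14, 16)
  bit 3 = 1: acc = (14, 16) + (37, 40) = (10, 6)

9P = (10, 6)


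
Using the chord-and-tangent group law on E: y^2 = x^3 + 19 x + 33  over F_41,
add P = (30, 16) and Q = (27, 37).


P != Q, so use the chord formula.
s = (y2 - y1) / (x2 - x1) = (21) / (38) mod 41 = 34
x3 = s^2 - x1 - x2 mod 41 = 34^2 - 30 - 27 = 33
y3 = s (x1 - x3) - y1 mod 41 = 34 * (30 - 33) - 16 = 5

P + Q = (33, 5)


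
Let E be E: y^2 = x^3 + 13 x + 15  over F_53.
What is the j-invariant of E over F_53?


Delta = -16(4 a^3 + 27 b^2) mod 53 = 3
-1728 * (4 a)^3 = -1728 * (4*13)^3 mod 53 = 32
j = 32 * 3^(-1) mod 53 = 46

j = 46 (mod 53)


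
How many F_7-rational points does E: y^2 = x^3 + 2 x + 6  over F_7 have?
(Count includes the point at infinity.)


For each x in F_7, count y with y^2 = x^3 + 2 x + 6 mod 7:
  x = 1: RHS = 2, y in [3, 4]  -> 2 point(s)
  x = 2: RHS = 4, y in [2, 5]  -> 2 point(s)
  x = 3: RHS = 4, y in [2, 5]  -> 2 point(s)
  x = 4: RHS = 1, y in [1, 6]  -> 2 point(s)
  x = 5: RHS = 1, y in [1, 6]  -> 2 point(s)
Affine points: 10. Add the point at infinity: total = 11.

#E(F_7) = 11


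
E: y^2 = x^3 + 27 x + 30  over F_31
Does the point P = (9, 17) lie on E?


Check whether y^2 = x^3 + 27 x + 30 (mod 31) for (x, y) = (9, 17).
LHS: y^2 = 17^2 mod 31 = 10
RHS: x^3 + 27 x + 30 = 9^3 + 27*9 + 30 mod 31 = 10
LHS = RHS

Yes, on the curve


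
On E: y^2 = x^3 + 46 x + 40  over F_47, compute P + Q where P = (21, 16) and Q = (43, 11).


P != Q, so use the chord formula.
s = (y2 - y1) / (x2 - x1) = (42) / (22) mod 47 = 19
x3 = s^2 - x1 - x2 mod 47 = 19^2 - 21 - 43 = 15
y3 = s (x1 - x3) - y1 mod 47 = 19 * (21 - 15) - 16 = 4

P + Q = (15, 4)


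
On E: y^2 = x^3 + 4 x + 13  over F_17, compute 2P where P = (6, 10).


Doubling: s = (3 x1^2 + a) / (2 y1)
s = (3*6^2 + 4) / (2*10) mod 17 = 9
x3 = s^2 - 2 x1 mod 17 = 9^2 - 2*6 = 1
y3 = s (x1 - x3) - y1 mod 17 = 9 * (6 - 1) - 10 = 1

2P = (1, 1)


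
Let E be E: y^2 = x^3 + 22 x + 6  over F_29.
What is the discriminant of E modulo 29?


4 a^3 + 27 b^2 = 4*22^3 + 27*6^2 = 42592 + 972 = 43564
Delta = -16 * (43564) = -697024
Delta mod 29 = 20

Delta = 20 (mod 29)


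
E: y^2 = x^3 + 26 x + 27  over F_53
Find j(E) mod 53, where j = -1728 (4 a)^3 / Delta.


Delta = -16(4 a^3 + 27 b^2) mod 53 = 6
-1728 * (4 a)^3 = -1728 * (4*26)^3 mod 53 = 44
j = 44 * 6^(-1) mod 53 = 25

j = 25 (mod 53)


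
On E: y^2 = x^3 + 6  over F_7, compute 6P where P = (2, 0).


k = 6 = 110_2 (binary, LSB first: 011)
Double-and-add from P = (2, 0):
  bit 0 = 0: acc unchanged = O
  bit 1 = 1: acc = O + O = O
  bit 2 = 1: acc = O + O = O

6P = O


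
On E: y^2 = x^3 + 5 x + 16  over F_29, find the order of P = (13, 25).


Compute successive multiples of P until we hit O:
  1P = (13, 25)
  2P = (10, 15)
  3P = (1, 15)
  4P = (2, 18)
  5P = (18, 14)
  6P = (4, 19)
  7P = (6, 28)
  8P = (9, 23)
  ... (continuing to 26P)
  26P = O

ord(P) = 26


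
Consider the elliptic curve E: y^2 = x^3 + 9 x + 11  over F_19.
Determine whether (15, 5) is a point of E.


Check whether y^2 = x^3 + 9 x + 11 (mod 19) for (x, y) = (15, 5).
LHS: y^2 = 5^2 mod 19 = 6
RHS: x^3 + 9 x + 11 = 15^3 + 9*15 + 11 mod 19 = 6
LHS = RHS

Yes, on the curve


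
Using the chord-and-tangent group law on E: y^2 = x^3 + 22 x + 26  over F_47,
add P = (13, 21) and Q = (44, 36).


P != Q, so use the chord formula.
s = (y2 - y1) / (x2 - x1) = (15) / (31) mod 47 = 2
x3 = s^2 - x1 - x2 mod 47 = 2^2 - 13 - 44 = 41
y3 = s (x1 - x3) - y1 mod 47 = 2 * (13 - 41) - 21 = 17

P + Q = (41, 17)


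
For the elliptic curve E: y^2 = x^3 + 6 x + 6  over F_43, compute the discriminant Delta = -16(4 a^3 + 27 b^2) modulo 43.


4 a^3 + 27 b^2 = 4*6^3 + 27*6^2 = 864 + 972 = 1836
Delta = -16 * (1836) = -29376
Delta mod 43 = 36

Delta = 36 (mod 43)


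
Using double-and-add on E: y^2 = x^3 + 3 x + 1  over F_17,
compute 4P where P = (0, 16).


k = 4 = 100_2 (binary, LSB first: 001)
Double-and-add from P = (0, 16):
  bit 0 = 0: acc unchanged = O
  bit 1 = 0: acc unchanged = O
  bit 2 = 1: acc = O + (0, 1) = (0, 1)

4P = (0, 1)


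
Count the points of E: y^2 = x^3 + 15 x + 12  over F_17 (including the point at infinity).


For each x in F_17, count y with y^2 = x^3 + 15 x + 12 mod 17:
  x = 2: RHS = 16, y in [4, 13]  -> 2 point(s)
  x = 3: RHS = 16, y in [4, 13]  -> 2 point(s)
  x = 4: RHS = 0, y in [0]  -> 1 point(s)
  x = 5: RHS = 8, y in [5, 12]  -> 2 point(s)
  x = 7: RHS = 1, y in [1, 16]  -> 2 point(s)
  x = 8: RHS = 15, y in [7, 10]  -> 2 point(s)
  x = 9: RHS = 9, y in [3, 14]  -> 2 point(s)
  x = 12: RHS = 16, y in [4, 13]  -> 2 point(s)
  x = 14: RHS = 8, y in [5, 12]  -> 2 point(s)
  x = 15: RHS = 8, y in [5, 12]  -> 2 point(s)
  x = 16: RHS = 13, y in [8, 9]  -> 2 point(s)
Affine points: 21. Add the point at infinity: total = 22.

#E(F_17) = 22


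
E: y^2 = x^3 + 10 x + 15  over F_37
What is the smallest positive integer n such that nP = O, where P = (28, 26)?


Compute successive multiples of P until we hit O:
  1P = (28, 26)
  2P = (30, 34)
  3P = (32, 32)
  4P = (7, 24)
  5P = (13, 23)
  6P = (36, 2)
  7P = (19, 21)
  8P = (20, 36)
  ... (continuing to 27P)
  27P = O

ord(P) = 27


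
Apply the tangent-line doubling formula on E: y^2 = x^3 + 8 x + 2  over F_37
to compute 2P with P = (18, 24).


Doubling: s = (3 x1^2 + a) / (2 y1)
s = (3*18^2 + 8) / (2*24) mod 37 = 5
x3 = s^2 - 2 x1 mod 37 = 5^2 - 2*18 = 26
y3 = s (x1 - x3) - y1 mod 37 = 5 * (18 - 26) - 24 = 10

2P = (26, 10)


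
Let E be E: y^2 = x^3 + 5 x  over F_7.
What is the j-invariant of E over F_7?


Delta = -16(4 a^3 + 27 b^2) mod 7 = 1
-1728 * (4 a)^3 = -1728 * (4*5)^3 mod 7 = 6
j = 6 * 1^(-1) mod 7 = 6

j = 6 (mod 7)


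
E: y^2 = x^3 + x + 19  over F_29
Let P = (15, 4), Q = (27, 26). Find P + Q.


P != Q, so use the chord formula.
s = (y2 - y1) / (x2 - x1) = (22) / (12) mod 29 = 26
x3 = s^2 - x1 - x2 mod 29 = 26^2 - 15 - 27 = 25
y3 = s (x1 - x3) - y1 mod 29 = 26 * (15 - 25) - 4 = 26

P + Q = (25, 26)


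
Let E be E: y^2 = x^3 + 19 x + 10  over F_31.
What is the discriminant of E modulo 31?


4 a^3 + 27 b^2 = 4*19^3 + 27*10^2 = 27436 + 2700 = 30136
Delta = -16 * (30136) = -482176
Delta mod 31 = 29

Delta = 29 (mod 31)


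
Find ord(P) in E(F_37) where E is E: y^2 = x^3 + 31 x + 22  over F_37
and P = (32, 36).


Compute successive multiples of P until we hit O:
  1P = (32, 36)
  2P = (7, 8)
  3P = (24, 7)
  4P = (19, 25)
  5P = (27, 28)
  6P = (22, 17)
  7P = (4, 32)
  8P = (35, 27)
  ... (continuing to 30P)
  30P = O

ord(P) = 30


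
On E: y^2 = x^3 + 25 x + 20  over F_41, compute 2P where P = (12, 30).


Doubling: s = (3 x1^2 + a) / (2 y1)
s = (3*12^2 + 25) / (2*30) mod 41 = 37
x3 = s^2 - 2 x1 mod 41 = 37^2 - 2*12 = 33
y3 = s (x1 - x3) - y1 mod 41 = 37 * (12 - 33) - 30 = 13

2P = (33, 13)


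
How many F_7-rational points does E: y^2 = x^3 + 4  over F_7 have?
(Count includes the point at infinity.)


For each x in F_7, count y with y^2 = x^3 + 0 x + 4 mod 7:
  x = 0: RHS = 4, y in [2, 5]  -> 2 point(s)
Affine points: 2. Add the point at infinity: total = 3.

#E(F_7) = 3


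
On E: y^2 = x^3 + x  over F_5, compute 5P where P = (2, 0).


k = 5 = 101_2 (binary, LSB first: 101)
Double-and-add from P = (2, 0):
  bit 0 = 1: acc = O + (2, 0) = (2, 0)
  bit 1 = 0: acc unchanged = (2, 0)
  bit 2 = 1: acc = (2, 0) + O = (2, 0)

5P = (2, 0)


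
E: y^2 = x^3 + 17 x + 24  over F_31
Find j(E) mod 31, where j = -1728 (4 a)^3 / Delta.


Delta = -16(4 a^3 + 27 b^2) mod 31 = 6
-1728 * (4 a)^3 = -1728 * (4*17)^3 mod 31 = 23
j = 23 * 6^(-1) mod 31 = 9

j = 9 (mod 31)


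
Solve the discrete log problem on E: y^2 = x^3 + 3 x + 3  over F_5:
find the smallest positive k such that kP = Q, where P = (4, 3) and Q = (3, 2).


Enumerate multiples of P until we hit Q = (3, 2):
  1P = (4, 3)
  2P = (3, 3)
  3P = (3, 2)
Match found at i = 3.

k = 3


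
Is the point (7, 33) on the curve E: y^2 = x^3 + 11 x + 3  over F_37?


Check whether y^2 = x^3 + 11 x + 3 (mod 37) for (x, y) = (7, 33).
LHS: y^2 = 33^2 mod 37 = 16
RHS: x^3 + 11 x + 3 = 7^3 + 11*7 + 3 mod 37 = 16
LHS = RHS

Yes, on the curve


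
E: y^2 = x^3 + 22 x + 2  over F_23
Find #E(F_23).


For each x in F_23, count y with y^2 = x^3 + 22 x + 2 mod 23:
  x = 0: RHS = 2, y in [5, 18]  -> 2 point(s)
  x = 1: RHS = 2, y in [5, 18]  -> 2 point(s)
  x = 2: RHS = 8, y in [10, 13]  -> 2 point(s)
  x = 3: RHS = 3, y in [7, 16]  -> 2 point(s)
  x = 4: RHS = 16, y in [4, 19]  -> 2 point(s)
  x = 7: RHS = 16, y in [4, 19]  -> 2 point(s)
  x = 8: RHS = 0, y in [0]  -> 1 point(s)
  x = 9: RHS = 9, y in [3, 20]  -> 2 point(s)
  x = 10: RHS = 3, y in [7, 16]  -> 2 point(s)
  x = 12: RHS = 16, y in [4, 19]  -> 2 point(s)
  x = 13: RHS = 1, y in [1, 22]  -> 2 point(s)
  x = 14: RHS = 18, y in [8, 15]  -> 2 point(s)
  x = 15: RHS = 4, y in [2, 21]  -> 2 point(s)
  x = 20: RHS = 1, y in [1, 22]  -> 2 point(s)
  x = 22: RHS = 2, y in [5, 18]  -> 2 point(s)
Affine points: 29. Add the point at infinity: total = 30.

#E(F_23) = 30


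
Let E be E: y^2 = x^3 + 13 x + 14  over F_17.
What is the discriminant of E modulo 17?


4 a^3 + 27 b^2 = 4*13^3 + 27*14^2 = 8788 + 5292 = 14080
Delta = -16 * (14080) = -225280
Delta mod 17 = 4

Delta = 4 (mod 17)


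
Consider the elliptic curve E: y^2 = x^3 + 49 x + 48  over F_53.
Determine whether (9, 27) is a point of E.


Check whether y^2 = x^3 + 49 x + 48 (mod 53) for (x, y) = (9, 27).
LHS: y^2 = 27^2 mod 53 = 40
RHS: x^3 + 49 x + 48 = 9^3 + 49*9 + 48 mod 53 = 52
LHS != RHS

No, not on the curve


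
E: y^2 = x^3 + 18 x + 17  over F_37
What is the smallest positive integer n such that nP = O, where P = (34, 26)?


Compute successive multiples of P until we hit O:
  1P = (34, 26)
  2P = (15, 31)
  3P = (14, 33)
  4P = (19, 15)
  5P = (12, 0)
  6P = (19, 22)
  7P = (14, 4)
  8P = (15, 6)
  ... (continuing to 10P)
  10P = O

ord(P) = 10


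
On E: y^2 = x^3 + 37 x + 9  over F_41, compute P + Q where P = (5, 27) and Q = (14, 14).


P != Q, so use the chord formula.
s = (y2 - y1) / (x2 - x1) = (28) / (9) mod 41 = 35
x3 = s^2 - x1 - x2 mod 41 = 35^2 - 5 - 14 = 17
y3 = s (x1 - x3) - y1 mod 41 = 35 * (5 - 17) - 27 = 4

P + Q = (17, 4)


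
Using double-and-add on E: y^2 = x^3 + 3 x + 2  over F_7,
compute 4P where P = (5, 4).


k = 4 = 100_2 (binary, LSB first: 001)
Double-and-add from P = (5, 4):
  bit 0 = 0: acc unchanged = O
  bit 1 = 0: acc unchanged = O
  bit 2 = 1: acc = O + (5, 4) = (5, 4)

4P = (5, 4)


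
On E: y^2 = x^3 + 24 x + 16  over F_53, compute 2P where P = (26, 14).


Doubling: s = (3 x1^2 + a) / (2 y1)
s = (3*26^2 + 24) / (2*14) mod 53 = 43
x3 = s^2 - 2 x1 mod 53 = 43^2 - 2*26 = 48
y3 = s (x1 - x3) - y1 mod 53 = 43 * (26 - 48) - 14 = 47

2P = (48, 47)


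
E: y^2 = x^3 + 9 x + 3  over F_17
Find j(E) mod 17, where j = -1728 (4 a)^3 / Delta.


Delta = -16(4 a^3 + 27 b^2) mod 17 = 14
-1728 * (4 a)^3 = -1728 * (4*9)^3 mod 17 = 14
j = 14 * 14^(-1) mod 17 = 1

j = 1 (mod 17)


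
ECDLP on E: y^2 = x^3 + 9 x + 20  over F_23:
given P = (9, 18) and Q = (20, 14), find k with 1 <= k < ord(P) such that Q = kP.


Enumerate multiples of P until we hit Q = (20, 14):
  1P = (9, 18)
  2P = (8, 12)
  3P = (19, 14)
  4P = (20, 14)
Match found at i = 4.

k = 4


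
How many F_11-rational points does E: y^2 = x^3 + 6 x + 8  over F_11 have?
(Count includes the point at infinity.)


For each x in F_11, count y with y^2 = x^3 + 6 x + 8 mod 11:
  x = 1: RHS = 4, y in [2, 9]  -> 2 point(s)
  x = 3: RHS = 9, y in [3, 8]  -> 2 point(s)
  x = 5: RHS = 9, y in [3, 8]  -> 2 point(s)
  x = 10: RHS = 1, y in [1, 10]  -> 2 point(s)
Affine points: 8. Add the point at infinity: total = 9.

#E(F_11) = 9
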